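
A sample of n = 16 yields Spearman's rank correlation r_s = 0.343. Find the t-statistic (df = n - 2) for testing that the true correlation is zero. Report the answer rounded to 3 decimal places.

t = r_s·√(n−2) / √(1−r_s²) with r_s = 0.343, n = 16
  = 0.343·√14 / √(1 − 0.117649)
  = 0.343·3.741657 / 0.939335
  = 1.283388 / 0.939335 = 1.366

1.366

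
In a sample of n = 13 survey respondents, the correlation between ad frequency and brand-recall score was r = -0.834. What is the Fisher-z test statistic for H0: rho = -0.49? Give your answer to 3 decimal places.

-2.103

Fisher z: atanh(-0.834) = -1.201133, atanh(-0.49) = -0.536060
z = (z_r − z_0)·√(n−3) = (-1.201133 − (-0.536060))·√10 = -0.665073 · 3.162278 = -2.103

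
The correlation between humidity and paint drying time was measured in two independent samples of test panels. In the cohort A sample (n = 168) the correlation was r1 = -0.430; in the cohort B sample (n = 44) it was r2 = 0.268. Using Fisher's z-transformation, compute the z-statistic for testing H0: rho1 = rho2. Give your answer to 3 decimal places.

z1 = atanh(-0.430) = -0.459897,  z2 = atanh(0.268) = 0.274708
SE = √(1/(n1−3) + 1/(n2−3)) = √(1/165 + 1/41) = √(0.0060606 + 0.0243902) = √0.0304508 = 0.174502
z = (z1 − z2)/SE = (-0.459897 − 0.274708) / 0.174502 = -0.734605 / 0.174502 = -4.210

-4.210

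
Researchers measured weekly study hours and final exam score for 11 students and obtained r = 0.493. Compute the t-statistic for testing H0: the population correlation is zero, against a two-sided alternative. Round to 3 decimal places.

1.700

1 − r² = 1 − 0.243049 = 0.756951;  √(1−r²) = 0.870029
√(n−2) = √9 = 3.000000
t = r·√(n−2)/√(1−r²) = 0.493 · 3.000000 / 0.870029 = 1.700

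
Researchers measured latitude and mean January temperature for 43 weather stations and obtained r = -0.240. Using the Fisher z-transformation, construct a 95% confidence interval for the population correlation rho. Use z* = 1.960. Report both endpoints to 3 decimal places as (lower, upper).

(-0.504, 0.065)

Fisher z: z_r = atanh(r) = ½·ln((1+(-0.240))/(1−(-0.240))) = -0.244774
SE(z) = 1/√(n−3) = 1/√40 = 0.158114
95% ⇒ z* = 1.960; margin = 1.960·0.158114 = 0.309903
CI on z-scale: (-0.554677, 0.065129)
Back-transform: tanh(-0.554677) = -0.504017, tanh(0.065129) = 0.065037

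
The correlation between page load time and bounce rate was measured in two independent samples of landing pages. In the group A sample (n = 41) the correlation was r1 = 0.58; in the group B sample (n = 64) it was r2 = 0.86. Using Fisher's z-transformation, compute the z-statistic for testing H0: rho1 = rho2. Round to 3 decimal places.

-3.053

z1 = atanh(0.58) = 0.662463,  z2 = atanh(0.86) = 1.293345
SE = √(1/(n1−3) + 1/(n2−3)) = √(1/38 + 1/61) = √(0.0263158 + 0.0163934) = √0.0427092 = 0.206662
z = (z1 − z2)/SE = (0.662463 − 1.293345) / 0.206662 = -0.630882 / 0.206662 = -3.053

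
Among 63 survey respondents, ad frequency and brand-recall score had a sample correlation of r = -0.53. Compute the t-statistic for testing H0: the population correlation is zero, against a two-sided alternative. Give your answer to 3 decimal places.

1 − r² = 1 − 0.2809 = 0.7191;  √(1−r²) = 0.847998
√(n−2) = √61 = 7.810250
t = r·√(n−2)/√(1−r²) = -0.53 · 7.810250 / 0.847998 = -4.881

-4.881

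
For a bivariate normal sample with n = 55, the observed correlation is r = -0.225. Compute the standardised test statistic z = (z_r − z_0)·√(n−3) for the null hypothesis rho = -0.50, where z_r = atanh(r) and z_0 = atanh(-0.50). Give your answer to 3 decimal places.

2.310

Fisher z: atanh(-0.225) = -0.228917, atanh(-0.50) = -0.549306
z = (z_r − z_0)·√(n−3) = (-0.228917 − (-0.549306))·√52 = 0.320389 · 7.211103 = 2.310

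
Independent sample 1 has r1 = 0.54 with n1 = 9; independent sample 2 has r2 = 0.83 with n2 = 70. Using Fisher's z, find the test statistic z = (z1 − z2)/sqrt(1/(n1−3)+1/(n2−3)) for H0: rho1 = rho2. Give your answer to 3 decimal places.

-1.370

Fisher z-transforms: z1 = atanh(0.54) = 0.604156, z2 = atanh(0.83) = 1.188136; difference d = -0.583980
Var(d) = 1/6 + 1/67 = 0.1666667 + 0.0149254 = 0.1815921
z = d/√Var(d) = -0.583980 / √0.1815921 = -0.583980 / 0.426136 = -1.370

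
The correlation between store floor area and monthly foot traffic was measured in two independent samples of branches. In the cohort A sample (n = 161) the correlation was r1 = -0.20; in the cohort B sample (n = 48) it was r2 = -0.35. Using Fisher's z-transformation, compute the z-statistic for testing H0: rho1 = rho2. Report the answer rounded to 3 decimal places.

z1 = atanh(-0.20) = -0.202733,  z2 = atanh(-0.35) = -0.365444
SE = √(1/(n1−3) + 1/(n2−3)) = √(1/158 + 1/45) = √(0.0063291 + 0.0222222) = √0.0285513 = 0.168971
z = (z1 − z2)/SE = (-0.202733 − (-0.365444)) / 0.168971 = 0.162711 / 0.168971 = 0.963

0.963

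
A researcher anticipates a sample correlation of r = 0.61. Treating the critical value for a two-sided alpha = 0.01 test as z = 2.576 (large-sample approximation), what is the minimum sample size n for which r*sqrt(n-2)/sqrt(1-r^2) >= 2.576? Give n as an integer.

14

r√(n−2)/√(1−r²) ≥ 2.576  ⇔  n−2 ≥ (2.576)²·(1−r²)/r²
(1−r²)/r² = (1−0.3721)/0.3721 = 1.6874
n ≥ 2 + 6.635776·1.6874 = 2 + 11.1972 = 13.1972
⌈13.1972⌉ = 14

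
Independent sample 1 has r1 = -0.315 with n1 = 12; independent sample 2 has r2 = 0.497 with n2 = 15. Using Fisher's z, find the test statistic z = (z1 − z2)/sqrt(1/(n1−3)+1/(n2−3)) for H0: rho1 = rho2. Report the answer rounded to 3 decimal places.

z1 = atanh(-0.315) = -0.326087,  z2 = atanh(0.497) = 0.545314
SE = √(1/(n1−3) + 1/(n2−3)) = √(1/9 + 1/12) = √(0.1111111 + 0.0833333) = √0.1944444 = 0.440959
z = (z1 − z2)/SE = (-0.326087 − 0.545314) / 0.440959 = -0.871401 / 0.440959 = -1.976

-1.976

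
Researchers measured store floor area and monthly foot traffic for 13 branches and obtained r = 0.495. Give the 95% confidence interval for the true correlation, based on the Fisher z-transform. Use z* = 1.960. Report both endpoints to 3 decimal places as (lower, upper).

Fisher z: z_r = atanh(r) = ½·ln((1+0.495)/(1−0.495)) = 0.542662
SE(z) = 1/√(n−3) = 1/√10 = 0.316228
95% ⇒ z* = 1.960; margin = 1.960·0.316228 = 0.619807
CI on z-scale: (-0.077145, 1.162469)
Back-transform: tanh(-0.077145) = -0.076992, tanh(1.162469) = 0.821843

(-0.077, 0.822)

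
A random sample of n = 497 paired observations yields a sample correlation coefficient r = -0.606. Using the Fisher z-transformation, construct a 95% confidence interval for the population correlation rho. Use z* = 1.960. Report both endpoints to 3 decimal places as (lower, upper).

z_r = atanh(-0.606) = -0.702575;  SE = 1/√(n−3) = 1/√494 = 0.044992
z-limits: -0.702575 ± 1.960·0.044992 = -0.702575 ± 0.088184 = [-0.790759, -0.614391]
ρ-limits: (tanh -0.790759, tanh -0.614391) = (-0.659, -0.547)

(-0.659, -0.547)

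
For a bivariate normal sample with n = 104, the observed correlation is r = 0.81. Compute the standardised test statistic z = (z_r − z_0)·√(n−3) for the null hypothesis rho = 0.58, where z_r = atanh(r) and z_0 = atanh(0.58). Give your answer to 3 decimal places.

z_r = atanh(0.81) = 1.127029,  z_0 = atanh(0.58) = 0.662463
SE = 1/√(n−3) = 1/√101 = 0.099504
z = (z_r − z_0)/SE = (1.127029 − 0.662463) / 0.099504 = 0.464566 / 0.099504 = 4.669

4.669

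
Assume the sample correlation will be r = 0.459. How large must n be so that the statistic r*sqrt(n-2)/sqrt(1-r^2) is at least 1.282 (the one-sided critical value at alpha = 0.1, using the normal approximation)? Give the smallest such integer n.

9

r√(n−2)/√(1−r²) ≥ 1.282  ⇔  n−2 ≥ (1.282)²·(1−r²)/r²
(1−r²)/r² = (1−0.210681)/0.210681 = 3.7465
n ≥ 2 + 1.643524·3.7465 = 2 + 6.1575 = 8.1575
⌈8.1575⌉ = 9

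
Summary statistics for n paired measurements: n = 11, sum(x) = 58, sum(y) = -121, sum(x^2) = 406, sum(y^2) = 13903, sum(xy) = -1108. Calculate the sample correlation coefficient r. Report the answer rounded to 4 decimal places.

-0.4188

Numerator: nΣxy − (Σx)(Σy) = 11·(-1108) − (58)(-121) = -5170
Denominator: √[(nΣx²−(Σx)²)(nΣy²−(Σy)²)]
  nΣx²−(Σx)² = 11·406 − 3364 = 1102;  nΣy²−(Σy)² = 11·13903 − 14641 = 138292
  √(1102·138292) = √152397784 = 12344.9497
r = -5170 / 12344.9497 = -0.4188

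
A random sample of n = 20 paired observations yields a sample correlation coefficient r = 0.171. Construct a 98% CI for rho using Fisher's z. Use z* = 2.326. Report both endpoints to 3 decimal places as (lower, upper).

(-0.373, 0.627)

z_r = atanh(0.171) = 0.172697;  SE = 1/√(n−3) = 1/√17 = 0.242536
z-limits: 0.172697 ± 2.326·0.242536 = 0.172697 ± 0.564139 = [-0.391442, 0.736836]
ρ-limits: (tanh -0.391442, tanh 0.736836) = (-0.373, 0.627)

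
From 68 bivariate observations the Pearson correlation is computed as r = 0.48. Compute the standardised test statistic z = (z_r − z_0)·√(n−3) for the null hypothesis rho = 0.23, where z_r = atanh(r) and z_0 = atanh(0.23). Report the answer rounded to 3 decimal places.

Fisher z: atanh(0.48) = 0.522984, atanh(0.23) = 0.234189
z = (z_r − z_0)·√(n−3) = (0.522984 − 0.234189)·√65 = 0.288795 · 8.062258 = 2.328

2.328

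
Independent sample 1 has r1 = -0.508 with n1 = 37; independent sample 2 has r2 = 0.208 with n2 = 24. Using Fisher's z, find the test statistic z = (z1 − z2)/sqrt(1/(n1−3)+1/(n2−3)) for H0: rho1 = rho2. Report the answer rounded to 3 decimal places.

Fisher z-transforms: z1 = atanh(-0.508) = -0.560030, z2 = atanh(0.208) = 0.211080; difference d = -0.771110
Var(d) = 1/34 + 1/21 = 0.0294118 + 0.0476190 = 0.0770308
z = d/√Var(d) = -0.771110 / √0.0770308 = -0.771110 / 0.277544 = -2.778

-2.778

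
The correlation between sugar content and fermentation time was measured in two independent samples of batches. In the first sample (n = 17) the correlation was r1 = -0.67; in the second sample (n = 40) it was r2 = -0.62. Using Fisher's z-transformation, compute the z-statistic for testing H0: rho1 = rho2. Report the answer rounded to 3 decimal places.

-0.273

Fisher z-transforms: z1 = atanh(-0.67) = -0.810743, z2 = atanh(-0.62) = -0.725005; difference d = -0.085738
Var(d) = 1/14 + 1/37 = 0.0714286 + 0.0270270 = 0.0984556
z = d/√Var(d) = -0.085738 / √0.0984556 = -0.085738 / 0.313776 = -0.273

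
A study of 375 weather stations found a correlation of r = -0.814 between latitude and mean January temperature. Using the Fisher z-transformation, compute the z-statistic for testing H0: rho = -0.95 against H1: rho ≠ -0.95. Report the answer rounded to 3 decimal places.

13.366

Fisher z: atanh(-0.814) = -1.138771, atanh(-0.95) = -1.831781
z = (z_r − z_0)·√(n−3) = (-1.138771 − (-1.831781))·√372 = 0.693010 · 19.287302 = 13.366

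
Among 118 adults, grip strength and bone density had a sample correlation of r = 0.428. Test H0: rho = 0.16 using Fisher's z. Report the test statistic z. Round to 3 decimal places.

3.175

z_r = atanh(0.428) = 0.457446,  z_0 = atanh(0.16) = 0.161387
SE = 1/√(n−3) = 1/√115 = 0.093250
z = (z_r − z_0)/SE = (0.457446 − 0.161387) / 0.093250 = 0.296059 / 0.093250 = 3.175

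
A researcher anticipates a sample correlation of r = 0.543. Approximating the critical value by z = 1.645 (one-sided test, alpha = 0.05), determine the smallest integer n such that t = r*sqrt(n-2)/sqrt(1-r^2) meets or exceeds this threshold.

r√(n−2)/√(1−r²) ≥ 1.645  ⇔  n−2 ≥ (1.645)²·(1−r²)/r²
(1−r²)/r² = (1−0.294849)/0.294849 = 2.3916
n ≥ 2 + 2.706025·2.3916 = 2 + 6.4717 = 8.4717
⌈8.4717⌉ = 9

9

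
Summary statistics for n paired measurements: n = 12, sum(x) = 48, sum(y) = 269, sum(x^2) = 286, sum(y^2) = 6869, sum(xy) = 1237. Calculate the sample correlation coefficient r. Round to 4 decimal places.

0.5733

S_xy = nΣxy − ΣxΣy = 12·1237 − 48·269 = 14844 − 12912 = 1932
S_xx = nΣx² − (Σx)² = 12·286 − 48² = 3432 − 2304 = 1128
S_yy = nΣy² − (Σy)² = 12·6869 − 269² = 82428 − 72361 = 10067
r = S_xy / √(S_xx·S_yy) = 1932 / √(1128·10067) = 1932 / √11355576 = 1932 / 3369.8036 = 0.5733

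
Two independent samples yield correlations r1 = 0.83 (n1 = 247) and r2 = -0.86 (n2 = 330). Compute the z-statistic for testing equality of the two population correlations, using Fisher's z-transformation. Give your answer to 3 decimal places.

29.333

Fisher z-transforms: z1 = atanh(0.83) = 1.188136, z2 = atanh(-0.86) = -1.293345; difference d = 2.481481
Var(d) = 1/244 + 1/327 = 0.0040984 + 0.0030581 = 0.0071565
z = d/√Var(d) = 2.481481 / √0.0071565 = 2.481481 / 0.084596 = 29.333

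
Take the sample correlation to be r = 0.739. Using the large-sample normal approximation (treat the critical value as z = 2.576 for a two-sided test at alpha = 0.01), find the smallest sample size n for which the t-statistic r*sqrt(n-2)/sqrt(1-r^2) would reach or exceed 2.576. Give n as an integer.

r√(n−2)/√(1−r²) ≥ 2.576  ⇔  n−2 ≥ (2.576)²·(1−r²)/r²
(1−r²)/r² = (1−0.546121)/0.546121 = 0.8311
n ≥ 2 + 6.635776·0.8311 = 2 + 5.5150 = 7.5150
⌈7.5150⌉ = 8

8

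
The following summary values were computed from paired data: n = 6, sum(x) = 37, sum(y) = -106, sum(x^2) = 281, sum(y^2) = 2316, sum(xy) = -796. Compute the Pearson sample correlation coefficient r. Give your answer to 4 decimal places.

Numerator: nΣxy − (Σx)(Σy) = 6·(-796) − (37)(-106) = -854
Denominator: √[(nΣx²−(Σx)²)(nΣy²−(Σy)²)]
  nΣx²−(Σx)² = 6·281 − 1369 = 317;  nΣy²−(Σy)² = 6·2316 − 11236 = 2660
  √(317·2660) = √843220 = 918.2701
r = -854 / 918.2701 = -0.9300

-0.9300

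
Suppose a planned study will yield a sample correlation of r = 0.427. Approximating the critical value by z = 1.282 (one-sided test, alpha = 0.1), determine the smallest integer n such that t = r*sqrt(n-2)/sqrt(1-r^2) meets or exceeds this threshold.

10

Need r·√(n−2)/√(1−r²) ≥ 1.282
√(n−2) ≥ 1.282·√(1−0.182329) / 0.427 = 1.282·0.904252 / 0.427 = 2.7149
n−2 ≥ 7.3707  ⇒  n ≥ 9.3707
Smallest integer n = 10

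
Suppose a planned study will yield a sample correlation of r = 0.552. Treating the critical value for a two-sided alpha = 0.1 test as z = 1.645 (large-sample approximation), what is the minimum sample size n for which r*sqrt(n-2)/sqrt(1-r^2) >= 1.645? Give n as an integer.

9

Need r·√(n−2)/√(1−r²) ≥ 1.645
√(n−2) ≥ 1.645·√(1−0.304704) / 0.552 = 1.645·0.833844 / 0.552 = 2.4849
n−2 ≥ 6.1747  ⇒  n ≥ 8.1747
Smallest integer n = 9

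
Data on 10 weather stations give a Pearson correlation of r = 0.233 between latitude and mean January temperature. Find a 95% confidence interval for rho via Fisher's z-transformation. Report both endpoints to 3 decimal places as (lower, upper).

(-0.465, 0.752)

Fisher z: z_r = atanh(r) = ½·ln((1+0.233)/(1−0.233)) = 0.237359
SE(z) = 1/√(n−3) = 1/√7 = 0.377964
95% ⇒ z* = 1.960; margin = 1.960·0.377964 = 0.740809
CI on z-scale: (-0.503450, 0.978168)
Back-transform: tanh(-0.503450) = -0.464826, tanh(0.978168) = 0.752272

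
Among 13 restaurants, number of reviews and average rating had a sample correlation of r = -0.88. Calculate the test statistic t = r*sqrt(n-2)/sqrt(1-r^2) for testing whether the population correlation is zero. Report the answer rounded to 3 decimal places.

t = r·√(n−2) / √(1−r²) with r = -0.88, n = 13
  = -0.88·√11 / √(1 − 0.7744)
  = -0.88·3.316625 / 0.474974
  = -2.918630 / 0.474974 = -6.145

-6.145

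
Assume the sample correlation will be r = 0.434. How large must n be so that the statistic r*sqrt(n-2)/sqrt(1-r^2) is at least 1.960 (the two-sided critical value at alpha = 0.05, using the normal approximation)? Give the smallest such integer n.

19

Need r·√(n−2)/√(1−r²) ≥ 1.960
√(n−2) ≥ 1.960·√(1−0.188356) / 0.434 = 1.960·0.900913 / 0.434 = 4.0686
n−2 ≥ 16.5535  ⇒  n ≥ 18.5535
Smallest integer n = 19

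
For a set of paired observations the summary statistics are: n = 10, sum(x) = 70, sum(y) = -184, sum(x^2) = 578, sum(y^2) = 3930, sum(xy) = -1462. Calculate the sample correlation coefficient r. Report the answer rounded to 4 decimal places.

Numerator: nΣxy − (Σx)(Σy) = 10·(-1462) − (70)(-184) = -1740
Denominator: √[(nΣx²−(Σx)²)(nΣy²−(Σy)²)]
  nΣx²−(Σx)² = 10·578 − 4900 = 880;  nΣy²−(Σy)² = 10·3930 − 33856 = 5444
  √(880·5444) = √4790720 = 2188.7713
r = -1740 / 2188.7713 = -0.7950

-0.7950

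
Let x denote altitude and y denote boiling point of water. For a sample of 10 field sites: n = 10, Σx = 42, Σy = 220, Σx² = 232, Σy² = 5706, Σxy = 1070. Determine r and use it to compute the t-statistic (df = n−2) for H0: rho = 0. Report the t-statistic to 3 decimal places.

2.521

S_xy = nΣxy − ΣxΣy = 10·1070 − 42·220 = 10700 − 9240 = 1460
S_xx = nΣx² − (Σx)² = 10·232 − 42² = 2320 − 1764 = 556
S_yy = nΣy² − (Σy)² = 10·5706 − 220² = 57060 − 48400 = 8660
r = S_xy / √(S_xx·S_yy) = 1460 / √(556·8660) = 1460 / √4814960 = 1460 / 2194.3017 = 0.6654
t = r·√(n−2)/√(1−r²) = 0.6654·√8 / √(1−0.442757) = 1.882035 / 0.746487 = 2.521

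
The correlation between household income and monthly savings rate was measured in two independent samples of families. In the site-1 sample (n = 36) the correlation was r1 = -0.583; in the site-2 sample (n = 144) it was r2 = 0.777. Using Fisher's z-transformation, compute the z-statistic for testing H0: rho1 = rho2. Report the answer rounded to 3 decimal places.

-8.816

Fisher z-transforms: z1 = atanh(-0.583) = -0.666995, z2 = atanh(0.777) = 1.037755; difference d = -1.704750
Var(d) = 1/33 + 1/141 = 0.0303030 + 0.0070922 = 0.0373952
z = d/√Var(d) = -1.704750 / √0.0373952 = -1.704750 / 0.193378 = -8.816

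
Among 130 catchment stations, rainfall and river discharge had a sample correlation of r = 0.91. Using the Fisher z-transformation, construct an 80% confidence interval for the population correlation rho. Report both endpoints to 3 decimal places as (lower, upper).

(0.888, 0.928)

Fisher z: z_r = atanh(r) = ½·ln((1+0.91)/(1−0.91)) = 1.527524
SE(z) = 1/√(n−3) = 1/√127 = 0.088736
80% ⇒ z* = 1.282; margin = 1.282·0.088736 = 0.113760
CI on z-scale: (1.413764, 1.641284)
Back-transform: tanh(1.413764) = 0.888291, tanh(1.641284) = 0.927652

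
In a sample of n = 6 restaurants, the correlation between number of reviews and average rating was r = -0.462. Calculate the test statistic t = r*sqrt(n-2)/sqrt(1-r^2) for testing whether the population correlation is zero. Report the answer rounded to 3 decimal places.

-1.042

1 − r² = 1 − 0.213444 = 0.786556;  √(1−r²) = 0.886880
√(n−2) = √4 = 2.000000
t = r·√(n−2)/√(1−r²) = -0.462 · 2.000000 / 0.886880 = -1.042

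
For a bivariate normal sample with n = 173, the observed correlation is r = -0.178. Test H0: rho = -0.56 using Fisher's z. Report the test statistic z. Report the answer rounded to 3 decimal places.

5.905

z_r = atanh(-0.178) = -0.179916,  z_0 = atanh(-0.56) = -0.632833
SE = 1/√(n−3) = 1/√170 = 0.076696
z = (z_r − z_0)/SE = (-0.179916 − (-0.632833)) / 0.076696 = 0.452917 / 0.076696 = 5.905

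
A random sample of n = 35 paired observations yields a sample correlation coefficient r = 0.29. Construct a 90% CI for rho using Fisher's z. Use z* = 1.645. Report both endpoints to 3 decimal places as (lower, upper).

(0.008, 0.529)

z_r = atanh(0.29) = 0.298566;  SE = 1/√(n−3) = 1/√32 = 0.176777
z-limits: 0.298566 ± 1.645·0.176777 = 0.298566 ± 0.290798 = [0.007768, 0.589364]
ρ-limits: (tanh 0.007768, tanh 0.589364) = (0.008, 0.529)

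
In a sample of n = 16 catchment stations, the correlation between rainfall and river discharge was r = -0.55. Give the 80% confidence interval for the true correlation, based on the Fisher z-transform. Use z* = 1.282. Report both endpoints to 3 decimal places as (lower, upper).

(-0.750, -0.257)

z_r = atanh(-0.55) = -0.618381;  SE = 1/√(n−3) = 1/√13 = 0.277350
z-limits: -0.618381 ± 1.282·0.277350 = -0.618381 ± 0.355563 = [-0.973944, -0.262818]
ρ-limits: (tanh -0.973944, tanh -0.262818) = (-0.750, -0.257)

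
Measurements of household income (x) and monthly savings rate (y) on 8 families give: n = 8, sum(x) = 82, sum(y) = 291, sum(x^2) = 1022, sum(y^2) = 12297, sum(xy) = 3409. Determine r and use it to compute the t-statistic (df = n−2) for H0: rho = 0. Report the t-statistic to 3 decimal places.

2.907

Numerator: nΣxy − (Σx)(Σy) = 8·3409 − (82)(291) = 3410
Denominator: √[(nΣx²−(Σx)²)(nΣy²−(Σy)²)]
  nΣx²−(Σx)² = 8·1022 − 6724 = 1452;  nΣy²−(Σy)² = 8·12297 − 84681 = 13695
  √(1452·13695) = √19885140 = 4459.2757
r = 3410 / 4459.2757 = 0.7647
t = r·√(n−2)/√(1−r²) = 0.7647·√6 / √(1−0.584766) = 1.873125 / 0.644387 = 2.907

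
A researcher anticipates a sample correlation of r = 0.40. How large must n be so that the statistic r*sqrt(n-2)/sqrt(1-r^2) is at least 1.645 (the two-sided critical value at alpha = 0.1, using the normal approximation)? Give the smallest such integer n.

Need r·√(n−2)/√(1−r²) ≥ 1.645
√(n−2) ≥ 1.645·√(1−0.1600) / 0.40 = 1.645·0.916515 / 0.40 = 3.7692
n−2 ≥ 14.2069  ⇒  n ≥ 16.2069
Smallest integer n = 17

17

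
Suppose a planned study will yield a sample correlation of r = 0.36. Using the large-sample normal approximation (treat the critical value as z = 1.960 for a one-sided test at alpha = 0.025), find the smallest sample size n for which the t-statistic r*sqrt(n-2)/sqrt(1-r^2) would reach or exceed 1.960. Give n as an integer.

28

r√(n−2)/√(1−r²) ≥ 1.960  ⇔  n−2 ≥ (1.960)²·(1−r²)/r²
(1−r²)/r² = (1−0.1296)/0.1296 = 6.7160
n ≥ 2 + 3.8416·6.7160 = 2 + 25.8002 = 27.8002
⌈27.8002⌉ = 28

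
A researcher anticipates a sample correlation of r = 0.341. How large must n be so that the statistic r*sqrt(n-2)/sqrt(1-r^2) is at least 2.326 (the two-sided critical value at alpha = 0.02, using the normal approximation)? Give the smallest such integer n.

r√(n−2)/√(1−r²) ≥ 2.326  ⇔  n−2 ≥ (2.326)²·(1−r²)/r²
(1−r²)/r² = (1−0.116281)/0.116281 = 7.5999
n ≥ 2 + 5.410276·7.5999 = 2 + 41.1176 = 43.1176
⌈43.1176⌉ = 44

44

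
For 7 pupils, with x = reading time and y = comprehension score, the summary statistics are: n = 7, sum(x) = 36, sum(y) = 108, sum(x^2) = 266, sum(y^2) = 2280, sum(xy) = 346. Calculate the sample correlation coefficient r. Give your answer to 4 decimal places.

-0.9401

S_xy = nΣxy − ΣxΣy = 7·346 − 36·108 = 2422 − 3888 = -1466
S_xx = nΣx² − (Σx)² = 7·266 − 36² = 1862 − 1296 = 566
S_yy = nΣy² − (Σy)² = 7·2280 − 108² = 15960 − 11664 = 4296
r = S_xy / √(S_xx·S_yy) = -1466 / √(566·4296) = -1466 / √2431536 = -1466 / 1559.3383 = -0.9401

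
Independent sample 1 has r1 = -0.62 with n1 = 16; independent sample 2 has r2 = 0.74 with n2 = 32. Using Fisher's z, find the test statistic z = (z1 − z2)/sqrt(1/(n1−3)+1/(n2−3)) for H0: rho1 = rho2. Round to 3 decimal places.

-5.020

Fisher z-transforms: z1 = atanh(-0.62) = -0.725005, z2 = atanh(0.74) = 0.950479; difference d = -1.675484
Var(d) = 1/13 + 1/29 = 0.0769231 + 0.0344828 = 0.1114059
z = d/√Var(d) = -1.675484 / √0.1114059 = -1.675484 / 0.333775 = -5.020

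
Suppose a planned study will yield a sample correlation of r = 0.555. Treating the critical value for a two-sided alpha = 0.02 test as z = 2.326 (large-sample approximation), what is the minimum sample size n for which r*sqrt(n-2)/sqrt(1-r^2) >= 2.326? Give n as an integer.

Need r·√(n−2)/√(1−r²) ≥ 2.326
√(n−2) ≥ 2.326·√(1−0.308025) / 0.555 = 2.326·0.831850 / 0.555 = 3.4863
n−2 ≥ 12.1543  ⇒  n ≥ 14.1543
Smallest integer n = 15

15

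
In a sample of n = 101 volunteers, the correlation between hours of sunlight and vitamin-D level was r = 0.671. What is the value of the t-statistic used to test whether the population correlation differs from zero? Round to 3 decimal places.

1 − r² = 1 − 0.450241 = 0.549759;  √(1−r²) = 0.741457
√(n−2) = √99 = 9.949874
t = r·√(n−2)/√(1−r²) = 0.671 · 9.949874 / 0.741457 = 9.004

9.004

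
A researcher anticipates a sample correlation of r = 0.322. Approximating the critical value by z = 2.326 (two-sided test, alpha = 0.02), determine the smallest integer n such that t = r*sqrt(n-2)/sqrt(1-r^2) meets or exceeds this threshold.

49

r√(n−2)/√(1−r²) ≥ 2.326  ⇔  n−2 ≥ (2.326)²·(1−r²)/r²
(1−r²)/r² = (1−0.103684)/0.103684 = 8.6447
n ≥ 2 + 5.410276·8.6447 = 2 + 46.7702 = 48.7702
⌈48.7702⌉ = 49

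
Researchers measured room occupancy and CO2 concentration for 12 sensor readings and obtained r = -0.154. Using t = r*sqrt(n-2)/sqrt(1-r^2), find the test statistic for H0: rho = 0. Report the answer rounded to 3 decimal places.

t = r·√(n−2) / √(1−r²) with r = -0.154, n = 12
  = -0.154·√10 / √(1 − 0.023716)
  = -0.154·3.162278 / 0.988071
  = -0.486991 / 0.988071 = -0.493

-0.493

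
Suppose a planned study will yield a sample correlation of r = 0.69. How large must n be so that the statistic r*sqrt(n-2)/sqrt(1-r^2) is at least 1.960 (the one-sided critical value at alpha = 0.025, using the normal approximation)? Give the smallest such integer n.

7

Need r·√(n−2)/√(1−r²) ≥ 1.960
√(n−2) ≥ 1.960·√(1−0.4761) / 0.69 = 1.960·0.723809 / 0.69 = 2.0560
n−2 ≥ 4.2271  ⇒  n ≥ 6.2271
Smallest integer n = 7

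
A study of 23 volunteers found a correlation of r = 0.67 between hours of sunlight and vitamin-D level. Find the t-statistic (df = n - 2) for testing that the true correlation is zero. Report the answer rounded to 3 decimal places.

4.136

t = r·√(n−2) / √(1−r²) with r = 0.67, n = 23
  = 0.67·√21 / √(1 − 0.4489)
  = 0.67·4.582576 / 0.742361
  = 3.070326 / 0.742361 = 4.136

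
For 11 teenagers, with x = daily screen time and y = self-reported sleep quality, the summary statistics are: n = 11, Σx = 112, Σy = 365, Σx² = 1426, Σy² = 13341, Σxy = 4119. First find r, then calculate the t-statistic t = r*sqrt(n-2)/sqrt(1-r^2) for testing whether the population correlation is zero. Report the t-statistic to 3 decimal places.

2.778

S_xy = nΣxy − ΣxΣy = 11·4119 − 112·365 = 45309 − 40880 = 4429
S_xx = nΣx² − (Σx)² = 11·1426 − 112² = 15686 − 12544 = 3142
S_yy = nΣy² − (Σy)² = 11·13341 − 365² = 146751 − 133225 = 13526
r = S_xy / √(S_xx·S_yy) = 4429 / √(3142·13526) = 4429 / √42498692 = 4429 / 6519.1021 = 0.6794
t = r·√(n−2)/√(1−r²) = 0.6794·√9 / √(1−0.461584) = 2.038200 / 0.733768 = 2.778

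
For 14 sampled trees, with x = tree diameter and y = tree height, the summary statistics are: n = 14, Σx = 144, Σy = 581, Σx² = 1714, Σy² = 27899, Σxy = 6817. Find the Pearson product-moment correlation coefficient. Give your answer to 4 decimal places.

0.8955

S_xy = nΣxy − ΣxΣy = 14·6817 − 144·581 = 95438 − 83664 = 11774
S_xx = nΣx² − (Σx)² = 14·1714 − 144² = 23996 − 20736 = 3260
S_yy = nΣy² − (Σy)² = 14·27899 − 581² = 390586 − 337561 = 53025
r = S_xy / √(S_xx·S_yy) = 11774 / √(3260·53025) = 11774 / √172861500 = 11774 / 13147.6804 = 0.8955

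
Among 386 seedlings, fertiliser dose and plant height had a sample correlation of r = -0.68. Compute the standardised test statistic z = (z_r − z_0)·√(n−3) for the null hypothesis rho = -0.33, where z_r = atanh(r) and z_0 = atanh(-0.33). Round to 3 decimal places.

Fisher z: atanh(-0.68) = -0.829114, atanh(-0.33) = -0.342828
z = (z_r − z_0)·√(n−3) = (-0.829114 − (-0.342828))·√383 = -0.486286 · 19.570386 = -9.517

-9.517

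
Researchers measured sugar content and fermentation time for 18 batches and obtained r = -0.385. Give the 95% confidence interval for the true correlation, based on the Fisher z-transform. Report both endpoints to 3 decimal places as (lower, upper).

Fisher z: z_r = atanh(r) = ½·ln((1+(-0.385))/(1−(-0.385))) = -0.405917
SE(z) = 1/√(n−3) = 1/√15 = 0.258199
95% ⇒ z* = 1.960; margin = 1.960·0.258199 = 0.506070
CI on z-scale: (-0.911987, 0.100153)
Back-transform: tanh(-0.911987) = -0.722085, tanh(0.100153) = 0.099819

(-0.722, 0.100)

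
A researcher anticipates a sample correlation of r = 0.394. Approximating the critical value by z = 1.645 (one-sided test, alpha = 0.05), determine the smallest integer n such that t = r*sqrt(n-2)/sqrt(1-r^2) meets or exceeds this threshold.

17

Need r·√(n−2)/√(1−r²) ≥ 1.645
√(n−2) ≥ 1.645·√(1−0.155236) / 0.394 = 1.645·0.919110 / 0.394 = 3.8374
n−2 ≥ 14.7256  ⇒  n ≥ 16.7256
Smallest integer n = 17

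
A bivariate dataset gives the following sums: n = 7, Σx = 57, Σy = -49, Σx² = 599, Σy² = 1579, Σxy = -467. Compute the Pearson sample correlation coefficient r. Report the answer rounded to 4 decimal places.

-0.1666

S_xy = nΣxy − ΣxΣy = 7·(-467) − 57·(-49) = -3269 − (-2793) = -476
S_xx = nΣx² − (Σx)² = 7·599 − 57² = 4193 − 3249 = 944
S_yy = nΣy² − (Σy)² = 7·1579 − (-49)² = 11053 − 2401 = 8652
r = S_xy / √(S_xx·S_yy) = -476 / √(944·8652) = -476 / √8167488 = -476 / 2857.8817 = -0.1666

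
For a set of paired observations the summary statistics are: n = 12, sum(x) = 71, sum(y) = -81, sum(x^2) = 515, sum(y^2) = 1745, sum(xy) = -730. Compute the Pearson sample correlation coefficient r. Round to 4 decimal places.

S_xy = nΣxy − ΣxΣy = 12·(-730) − 71·(-81) = -8760 − (-5751) = -3009
S_xx = nΣx² − (Σx)² = 12·515 − 71² = 6180 − 5041 = 1139
S_yy = nΣy² − (Σy)² = 12·1745 − (-81)² = 20940 − 6561 = 14379
r = S_xy / √(S_xx·S_yy) = -3009 / √(1139·14379) = -3009 / √16377681 = -3009 / 4046.9348 = -0.7435

-0.7435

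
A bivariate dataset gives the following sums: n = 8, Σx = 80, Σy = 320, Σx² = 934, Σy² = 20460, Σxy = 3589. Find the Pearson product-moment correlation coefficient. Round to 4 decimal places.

S_xy = nΣxy − ΣxΣy = 8·3589 − 80·320 = 28712 − 25600 = 3112
S_xx = nΣx² − (Σx)² = 8·934 − 80² = 7472 − 6400 = 1072
S_yy = nΣy² − (Σy)² = 8·20460 − 320² = 163680 − 102400 = 61280
r = S_xy / √(S_xx·S_yy) = 3112 / √(1072·61280) = 3112 / √65692160 = 3112 / 8105.0700 = 0.3840

0.3840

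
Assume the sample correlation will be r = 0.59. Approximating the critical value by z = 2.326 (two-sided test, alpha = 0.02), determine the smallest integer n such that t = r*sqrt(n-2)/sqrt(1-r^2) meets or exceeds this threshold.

13

r√(n−2)/√(1−r²) ≥ 2.326  ⇔  n−2 ≥ (2.326)²·(1−r²)/r²
(1−r²)/r² = (1−0.3481)/0.3481 = 1.8727
n ≥ 2 + 5.410276·1.8727 = 2 + 10.1318 = 12.1318
⌈12.1318⌉ = 13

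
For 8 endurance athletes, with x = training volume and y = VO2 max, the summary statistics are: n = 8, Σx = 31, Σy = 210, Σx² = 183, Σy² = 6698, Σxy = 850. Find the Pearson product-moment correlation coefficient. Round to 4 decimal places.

0.1328

Numerator: nΣxy − (Σx)(Σy) = 8·850 − (31)(210) = 290
Denominator: √[(nΣx²−(Σx)²)(nΣy²−(Σy)²)]
  nΣx²−(Σx)² = 8·183 − 961 = 503;  nΣy²−(Σy)² = 8·6698 − 44100 = 9484
  √(503·9484) = √4770452 = 2184.1364
r = 290 / 2184.1364 = 0.1328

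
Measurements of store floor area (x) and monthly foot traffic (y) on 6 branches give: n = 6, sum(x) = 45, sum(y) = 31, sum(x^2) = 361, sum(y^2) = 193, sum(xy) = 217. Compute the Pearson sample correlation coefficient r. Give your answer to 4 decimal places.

-0.5580

Numerator: nΣxy − (Σx)(Σy) = 6·217 − (45)(31) = -93
Denominator: √[(nΣx²−(Σx)²)(nΣy²−(Σy)²)]
  nΣx²−(Σx)² = 6·361 − 2025 = 141;  nΣy²−(Σy)² = 6·193 − 961 = 197
  √(141·197) = √27777 = 166.6643
r = -93 / 166.6643 = -0.5580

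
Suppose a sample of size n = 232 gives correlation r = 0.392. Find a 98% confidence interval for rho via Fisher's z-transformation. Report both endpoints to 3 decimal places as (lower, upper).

(0.255, 0.514)

z_r = atanh(0.392) = 0.414161;  SE = 1/√(n−3) = 1/√229 = 0.066082
z-limits: 0.414161 ± 2.326·0.066082 = 0.414161 ± 0.153707 = [0.260454, 0.567868]
ρ-limits: (tanh 0.260454, tanh 0.567868) = (0.255, 0.514)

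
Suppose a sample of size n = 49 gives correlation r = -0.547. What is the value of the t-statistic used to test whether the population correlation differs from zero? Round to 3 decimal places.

1 − r² = 1 − 0.299209 = 0.700791;  √(1−r²) = 0.837133
√(n−2) = √47 = 6.855655
t = r·√(n−2)/√(1−r²) = -0.547 · 6.855655 / 0.837133 = -4.480

-4.480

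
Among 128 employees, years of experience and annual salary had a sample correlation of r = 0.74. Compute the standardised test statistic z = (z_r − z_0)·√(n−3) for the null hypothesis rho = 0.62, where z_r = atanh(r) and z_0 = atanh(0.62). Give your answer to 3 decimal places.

2.521

z_r = atanh(0.74) = 0.950479,  z_0 = atanh(0.62) = 0.725005
SE = 1/√(n−3) = 1/√125 = 0.089443
z = (z_r − z_0)/SE = (0.950479 − 0.725005) / 0.089443 = 0.225474 / 0.089443 = 2.521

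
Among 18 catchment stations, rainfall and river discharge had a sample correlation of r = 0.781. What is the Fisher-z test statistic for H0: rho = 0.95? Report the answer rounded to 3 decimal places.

Fisher z: atanh(0.781) = 1.047929, atanh(0.95) = 1.831781
z = (z_r − z_0)·√(n−3) = (1.047929 − 1.831781)·√15 = -0.783852 · 3.872983 = -3.036

-3.036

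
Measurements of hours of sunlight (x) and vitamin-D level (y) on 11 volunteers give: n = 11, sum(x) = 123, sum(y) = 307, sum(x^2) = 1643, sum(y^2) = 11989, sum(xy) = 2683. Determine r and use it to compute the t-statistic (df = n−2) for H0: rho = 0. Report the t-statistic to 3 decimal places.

Numerator: nΣxy − (Σx)(Σy) = 11·2683 − (123)(307) = -8248
Denominator: √[(nΣx²−(Σx)²)(nΣy²−(Σy)²)]
  nΣx²−(Σx)² = 11·1643 − 15129 = 2944;  nΣy²−(Σy)² = 11·11989 − 94249 = 37630
  √(2944·37630) = √110782720 = 10525.3370
r = -8248 / 10525.3370 = -0.7836
t = r·√(n−2)/√(1−r²) = -0.7836·√9 / √(1−0.614029) = -2.350800 / 0.621266 = -3.784

-3.784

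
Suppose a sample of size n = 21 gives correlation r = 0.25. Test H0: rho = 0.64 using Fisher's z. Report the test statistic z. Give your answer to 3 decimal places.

-2.133

Fisher z: atanh(0.25) = 0.255413, atanh(0.64) = 0.758174
z = (z_r − z_0)·√(n−3) = (0.255413 − 0.758174)·√18 = -0.502761 · 4.242641 = -2.133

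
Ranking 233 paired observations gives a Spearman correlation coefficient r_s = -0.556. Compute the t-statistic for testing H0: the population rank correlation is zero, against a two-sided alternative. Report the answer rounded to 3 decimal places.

-10.167

1 − r_s² = 1 − 0.309136 = 0.690864;  √(1−r_s²) = 0.831182
√(n−2) = √231 = 15.198684
t = r_s·√(n−2)/√(1−r_s²) = -0.556 · 15.198684 / 0.831182 = -10.167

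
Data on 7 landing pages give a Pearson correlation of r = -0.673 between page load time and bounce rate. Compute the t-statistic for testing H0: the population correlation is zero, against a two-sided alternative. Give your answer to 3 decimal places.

-2.035

1 − r² = 1 − 0.452929 = 0.547071;  √(1−r²) = 0.739642
√(n−2) = √5 = 2.236068
t = r·√(n−2)/√(1−r²) = -0.673 · 2.236068 / 0.739642 = -2.035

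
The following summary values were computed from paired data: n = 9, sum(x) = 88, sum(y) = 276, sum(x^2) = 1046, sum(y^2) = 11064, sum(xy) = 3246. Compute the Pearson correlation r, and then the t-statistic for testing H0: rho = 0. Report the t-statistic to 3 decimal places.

3.386

S_xy = nΣxy − ΣxΣy = 9·3246 − 88·276 = 29214 − 24288 = 4926
S_xx = nΣx² − (Σx)² = 9·1046 − 88² = 9414 − 7744 = 1670
S_yy = nΣy² − (Σy)² = 9·11064 − 276² = 99576 − 76176 = 23400
r = S_xy / √(S_xx·S_yy) = 4926 / √(1670·23400) = 4926 / √39078000 = 4926 / 6251.2399 = 0.7880
t = r·√(n−2)/√(1−r²) = 0.7880·√7 / √(1−0.620944) = 2.084852 / 0.615675 = 3.386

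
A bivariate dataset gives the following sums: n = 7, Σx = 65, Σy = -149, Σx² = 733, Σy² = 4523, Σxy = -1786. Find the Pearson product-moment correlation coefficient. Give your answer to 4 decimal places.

Numerator: nΣxy − (Σx)(Σy) = 7·(-1786) − (65)(-149) = -2817
Denominator: √[(nΣx²−(Σx)²)(nΣy²−(Σy)²)]
  nΣx²−(Σx)² = 7·733 − 4225 = 906;  nΣy²−(Σy)² = 7·4523 − 22201 = 9460
  √(906·9460) = √8570760 = 2927.5860
r = -2817 / 2927.5860 = -0.9622

-0.9622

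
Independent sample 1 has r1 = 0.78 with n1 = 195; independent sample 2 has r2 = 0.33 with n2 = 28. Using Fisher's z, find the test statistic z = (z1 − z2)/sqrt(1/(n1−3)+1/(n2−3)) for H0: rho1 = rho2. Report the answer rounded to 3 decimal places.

3.304

z1 = atanh(0.78) = 1.045371,  z2 = atanh(0.33) = 0.342828
SE = √(1/(n1−3) + 1/(n2−3)) = √(1/192 + 1/25) = √(0.0052083 + 0.0400000) = √0.0452083 = 0.212622
z = (z1 − z2)/SE = (1.045371 − 0.342828) / 0.212622 = 0.702543 / 0.212622 = 3.304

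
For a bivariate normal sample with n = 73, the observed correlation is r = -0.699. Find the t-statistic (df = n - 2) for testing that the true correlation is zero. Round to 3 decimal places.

-8.236

1 − r² = 1 − 0.488601 = 0.511399;  √(1−r²) = 0.715122
√(n−2) = √71 = 8.426150
t = r·√(n−2)/√(1−r²) = -0.699 · 8.426150 / 0.715122 = -8.236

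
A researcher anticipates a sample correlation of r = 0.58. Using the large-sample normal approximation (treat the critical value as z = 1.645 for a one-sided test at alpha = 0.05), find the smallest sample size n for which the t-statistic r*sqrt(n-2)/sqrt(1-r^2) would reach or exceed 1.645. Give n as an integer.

8

Need r·√(n−2)/√(1−r²) ≥ 1.645
√(n−2) ≥ 1.645·√(1−0.3364) / 0.58 = 1.645·0.814616 / 0.58 = 2.3104
n−2 ≥ 5.3379  ⇒  n ≥ 7.3379
Smallest integer n = 8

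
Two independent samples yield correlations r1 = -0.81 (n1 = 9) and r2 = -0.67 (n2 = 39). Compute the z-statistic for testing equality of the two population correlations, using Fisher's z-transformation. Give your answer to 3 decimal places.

Fisher z-transforms: z1 = atanh(-0.81) = -1.127029, z2 = atanh(-0.67) = -0.810743; difference d = -0.316286
Var(d) = 1/6 + 1/36 = 0.1666667 + 0.0277778 = 0.1944445
z = d/√Var(d) = -0.316286 / √0.1944445 = -0.316286 / 0.440959 = -0.717

-0.717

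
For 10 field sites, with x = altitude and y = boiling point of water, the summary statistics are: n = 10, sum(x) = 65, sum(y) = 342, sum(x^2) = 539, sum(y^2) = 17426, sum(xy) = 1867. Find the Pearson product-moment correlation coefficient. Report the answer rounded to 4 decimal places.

Numerator: nΣxy − (Σx)(Σy) = 10·1867 − (65)(342) = -3560
Denominator: √[(nΣx²−(Σx)²)(nΣy²−(Σy)²)]
  nΣx²−(Σx)² = 10·539 − 4225 = 1165;  nΣy²−(Σy)² = 10·17426 − 116964 = 57296
  √(1165·57296) = √66749840 = 8170.0575
r = -3560 / 8170.0575 = -0.4357

-0.4357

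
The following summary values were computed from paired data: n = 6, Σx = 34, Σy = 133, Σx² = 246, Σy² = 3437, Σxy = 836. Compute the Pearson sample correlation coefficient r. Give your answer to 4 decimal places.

0.5099

S_xy = nΣxy − ΣxΣy = 6·836 − 34·133 = 5016 − 4522 = 494
S_xx = nΣx² − (Σx)² = 6·246 − 34² = 1476 − 1156 = 320
S_yy = nΣy² − (Σy)² = 6·3437 − 133² = 20622 − 17689 = 2933
r = S_xy / √(S_xx·S_yy) = 494 / √(320·2933) = 494 / √938560 = 494 / 968.7931 = 0.5099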